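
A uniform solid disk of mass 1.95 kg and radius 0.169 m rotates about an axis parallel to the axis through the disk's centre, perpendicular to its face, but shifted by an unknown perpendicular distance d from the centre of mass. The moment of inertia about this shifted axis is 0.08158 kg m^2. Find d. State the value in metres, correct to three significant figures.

0.166

About the centre-of-mass axis, I_cm = (1/2)MR² = (1/2)(1.95)(0.169)² = 0.027847 kg m^2.
Parallel axis theorem: I = I_cm + Md², so Md² = 0.08158 − 0.027847 = 0.053733 kg m^2.
d = √(0.053733 / 1.95) = 0.166 m.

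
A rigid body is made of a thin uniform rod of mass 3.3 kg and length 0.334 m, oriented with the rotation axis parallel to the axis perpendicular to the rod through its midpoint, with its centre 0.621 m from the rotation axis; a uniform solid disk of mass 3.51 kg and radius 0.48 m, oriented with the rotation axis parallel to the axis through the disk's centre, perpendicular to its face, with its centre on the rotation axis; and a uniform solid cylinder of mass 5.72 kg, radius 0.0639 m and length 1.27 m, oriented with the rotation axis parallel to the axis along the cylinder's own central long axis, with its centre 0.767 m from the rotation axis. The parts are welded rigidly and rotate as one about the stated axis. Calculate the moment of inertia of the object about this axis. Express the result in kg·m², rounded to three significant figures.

Thin rod: I_cm = (1/12)ML² = (1/12)(3.3)(0.334)² = 0.030678 kg·m²; centre at d = 0.621 m, so I = I_cm + Md² gives I = 0.030678 + (3.3)(0.621)² = 1.3033 kg·m².
Solid disk: I_cm = (1/2)MR² = (1/2)(3.51)(0.48)² = 0.40435 kg·m²; axis through the centre, so I = 0.40435 kg·m².
Solid cylinder: I_cm = (1/2)MR² = (1/2)(5.72)(0.0639)² = 0.011678 kg·m²; centre at d = 0.767 m, so I = I_cm + Md² gives I = 0.011678 + (5.72)(0.767)² = 3.3767 kg·m².
Total I = 1.3033 + 0.40435 + 3.3767 = 5.0843 kg·m².

5.08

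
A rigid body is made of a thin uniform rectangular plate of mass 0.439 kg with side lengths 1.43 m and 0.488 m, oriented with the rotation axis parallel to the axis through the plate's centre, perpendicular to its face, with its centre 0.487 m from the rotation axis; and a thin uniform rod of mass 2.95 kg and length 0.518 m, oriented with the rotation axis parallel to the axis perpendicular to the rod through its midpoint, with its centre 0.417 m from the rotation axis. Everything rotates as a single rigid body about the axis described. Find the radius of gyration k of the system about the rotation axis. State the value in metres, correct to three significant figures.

0.476

Rectangular plate: I_cm = (1/12)M(a²+b²) = (1/12)(0.439)[(1.43)² + (0.488)²] = 0.083521 kg·m²; centre at d = 0.487 m, so the parallel axis theorem gives I = 0.083521 + (0.439)(0.487)² = 0.18764 kg·m².
Thin rod: I_cm = (1/12)ML² = (1/12)(2.95)(0.518)² = 0.065963 kg·m²; centre at d = 0.417 m, so the parallel axis theorem gives I = 0.065963 + (2.95)(0.417)² = 0.57894 kg·m².
Total I = 0.76657 kg·m²; total mass M = 3.389 kg.
k = √(I/M) = √(0.76657/3.389) = 0.4756 m.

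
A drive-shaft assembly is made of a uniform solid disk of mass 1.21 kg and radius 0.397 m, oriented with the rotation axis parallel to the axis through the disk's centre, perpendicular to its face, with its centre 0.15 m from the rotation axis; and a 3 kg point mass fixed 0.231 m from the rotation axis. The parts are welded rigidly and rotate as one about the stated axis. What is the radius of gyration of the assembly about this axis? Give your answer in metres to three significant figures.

0.259

Solid disk: I_cm = (1/2)MR² = (1/2)(1.21)(0.397)² = 0.095353 kg m²; centre at d = 0.15 m, so the parallel axis theorem gives I = 0.095353 + (1.21)(0.15)² = 0.12258 kg m².
Point mass: I_cm = 0; centre at d = 0.231 m, so the parallel axis theorem gives I = 0 + (3)(0.231)² = 0.16008 kg m².
Total I = 0.28266 kg m²; total mass M = 4.21 kg.
k = √(I/M) = √(0.28266/4.21) = 0.25911 m.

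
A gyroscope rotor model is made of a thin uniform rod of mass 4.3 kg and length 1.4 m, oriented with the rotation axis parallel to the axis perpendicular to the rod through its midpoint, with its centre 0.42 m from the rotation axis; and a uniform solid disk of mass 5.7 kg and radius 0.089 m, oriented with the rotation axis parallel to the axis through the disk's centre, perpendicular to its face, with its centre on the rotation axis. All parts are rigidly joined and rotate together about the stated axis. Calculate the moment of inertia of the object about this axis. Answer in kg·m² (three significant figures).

1.48

Thin rod: I_cm = (1/12)ML² = (1/12)(4.3)(1.4)² = 0.70233 kg·m²; centre at d = 0.42 m, so the parallel axis theorem gives I = 0.70233 + (4.3)(0.42)² = 1.4609 kg·m².
Solid disk: I_cm = (1/2)MR² = (1/2)(5.7)(0.089)² = 0.022575 kg·m²; axis through the centre, so I = 0.022575 kg·m².
Total I = 1.4609 + 0.022575 = 1.4834 kg·m².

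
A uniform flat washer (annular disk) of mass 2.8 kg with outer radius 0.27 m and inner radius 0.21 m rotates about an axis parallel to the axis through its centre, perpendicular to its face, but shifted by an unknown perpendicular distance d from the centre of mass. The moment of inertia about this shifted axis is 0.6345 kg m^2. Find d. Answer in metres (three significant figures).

0.410

About the centre-of-mass axis, I_cm = (1/2)M(R²+r²) = (1/2)(2.8)[(0.27)² + (0.21)²] = 0.1638 kg m^2.
Parallel axis theorem: I = I_cm + Md², so Md² = 0.6345 − 0.1638 = 0.4707 kg m^2.
d = √(0.4707 / 2.8) = 0.41001 m.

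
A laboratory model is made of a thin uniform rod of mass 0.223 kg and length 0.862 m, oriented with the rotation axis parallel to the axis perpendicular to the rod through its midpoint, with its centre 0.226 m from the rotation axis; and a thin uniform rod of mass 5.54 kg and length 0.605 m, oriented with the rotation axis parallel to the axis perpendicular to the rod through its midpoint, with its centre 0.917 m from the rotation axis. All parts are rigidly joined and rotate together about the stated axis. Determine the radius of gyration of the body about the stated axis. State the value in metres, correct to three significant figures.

Thin rod: I_cm = (1/12)ML² = (1/12)(0.223)(0.862)² = 0.013808 kg m²; centre at d = 0.226 m, so I = I_cm + Md² gives I = 0.013808 + (0.223)(0.226)² = 0.025198 kg m².
Thin rod: I_cm = (1/12)ML² = (1/12)(5.54)(0.605)² = 0.16898 kg m²; centre at d = 0.917 m, so I = I_cm + Md² gives I = 0.16898 + (5.54)(0.917)² = 4.8275 kg m².
Total I = 4.8527 kg m²; total mass M = 5.763 kg.
k = √(I/M) = √(4.8527/5.763) = 0.91763 m.

0.918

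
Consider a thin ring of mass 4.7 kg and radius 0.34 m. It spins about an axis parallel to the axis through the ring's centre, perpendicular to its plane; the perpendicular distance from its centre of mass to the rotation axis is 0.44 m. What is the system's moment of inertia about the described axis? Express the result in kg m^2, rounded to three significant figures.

I_cm = MR² = (4.7)(0.34)² = 0.54332 kg m^2; centre at d = 0.44 m, so the parallel axis theorem gives I = 0.54332 + (4.7)(0.44)² = 1.4532 kg m^2.

1.45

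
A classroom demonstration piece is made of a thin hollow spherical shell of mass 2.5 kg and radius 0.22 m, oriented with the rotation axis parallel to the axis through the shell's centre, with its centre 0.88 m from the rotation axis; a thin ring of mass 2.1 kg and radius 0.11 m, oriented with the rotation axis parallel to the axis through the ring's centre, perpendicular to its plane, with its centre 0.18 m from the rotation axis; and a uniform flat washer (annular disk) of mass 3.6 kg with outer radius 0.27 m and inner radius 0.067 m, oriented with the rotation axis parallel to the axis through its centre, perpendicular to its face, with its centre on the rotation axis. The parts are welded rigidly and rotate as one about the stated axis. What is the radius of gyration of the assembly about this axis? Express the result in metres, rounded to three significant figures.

Spherical shell: I_cm = (2/3)MR² = (2/3)(2.5)(0.22)² = 0.080667 kg m²; centre at d = 0.88 m, so the parallel axis theorem gives I = 0.080667 + (2.5)(0.88)² = 2.0167 kg m².
Thin ring: I_cm = MR² = (2.1)(0.11)² = 0.02541 kg m²; centre at d = 0.18 m, so the parallel axis theorem gives I = 0.02541 + (2.1)(0.18)² = 0.09345 kg m².
Annular disk: I_cm = (1/2)M(R²+r²) = (1/2)(3.6)[(0.27)² + (0.067)²] = 0.1393 kg m²; axis through the centre, so I = 0.1393 kg m².
Total I = 2.2494 kg m²; total mass M = 8.2 kg.
k = √(I/M) = √(2.2494/8.2) = 0.52375 m.

0.524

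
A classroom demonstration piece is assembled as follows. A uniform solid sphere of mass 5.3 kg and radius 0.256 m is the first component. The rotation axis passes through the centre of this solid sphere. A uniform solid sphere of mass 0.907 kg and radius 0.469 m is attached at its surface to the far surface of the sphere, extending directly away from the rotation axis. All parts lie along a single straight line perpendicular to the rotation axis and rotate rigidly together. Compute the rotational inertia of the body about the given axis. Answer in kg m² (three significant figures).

0.695

Solid sphere: I_cm = (2/5)MR² = (2/5)(5.3)(0.256)² = 0.13894 kg m²; axis through the centre, so I = 0.13894 kg m².
Solid sphere: I_cm = (2/5)MR² = (2/5)(0.907)(0.469)² = 0.079802 kg m²; centre at d = 0.256 + 0.469 = 0.725 m, so I = I_cm + Md² gives I = 0.079802 + (0.907)(0.725)² = 0.55654 kg m².
Total I = 0.13894 + 0.55654 = 0.69548 kg m².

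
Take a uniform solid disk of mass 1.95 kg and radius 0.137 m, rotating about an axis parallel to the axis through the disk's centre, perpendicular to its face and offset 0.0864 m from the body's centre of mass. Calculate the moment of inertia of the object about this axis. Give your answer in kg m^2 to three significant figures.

I_cm = (1/2)MR² = (1/2)(1.95)(0.137)² = 0.0183 kg m^2; centre at d = 0.0864 m, so the parallel axis theorem gives I = 0.0183 + (1.95)(0.0864)² = 0.032856 kg m^2.

0.0329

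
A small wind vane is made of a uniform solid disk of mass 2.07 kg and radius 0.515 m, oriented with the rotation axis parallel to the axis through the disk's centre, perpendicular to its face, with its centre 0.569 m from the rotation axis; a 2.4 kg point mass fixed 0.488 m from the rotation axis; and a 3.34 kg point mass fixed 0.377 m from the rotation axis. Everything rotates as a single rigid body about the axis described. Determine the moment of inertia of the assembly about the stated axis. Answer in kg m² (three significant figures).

Solid disk: I_cm = (1/2)MR² = (1/2)(2.07)(0.515)² = 0.27451 kg m²; centre at d = 0.569 m, so I = I_cm + Md² gives I = 0.27451 + (2.07)(0.569)² = 0.94469 kg m².
Point mass: I_cm = 0; centre at d = 0.488 m, so I = I_cm + Md² gives I = 0 + (2.4)(0.488)² = 0.57155 kg m².
Point mass: I_cm = 0; centre at d = 0.377 m, so I = I_cm + Md² gives I = 0 + (3.34)(0.377)² = 0.47471 kg m².
Total I = 0.94469 + 0.57155 + 0.47471 = 1.9909 kg m².

1.99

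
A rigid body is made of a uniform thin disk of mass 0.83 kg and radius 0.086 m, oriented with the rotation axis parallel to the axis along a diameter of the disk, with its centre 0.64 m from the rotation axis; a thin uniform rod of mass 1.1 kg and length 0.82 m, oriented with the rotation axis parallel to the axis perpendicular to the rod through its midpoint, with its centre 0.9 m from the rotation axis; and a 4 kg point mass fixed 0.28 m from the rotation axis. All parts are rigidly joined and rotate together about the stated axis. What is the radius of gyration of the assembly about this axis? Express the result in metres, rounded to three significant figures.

0.521

Thin disk: I_cm = (1/4)MR² = (1/4)(0.83)(0.086)² = 0.0015347 kg m²; centre at d = 0.64 m, so I = I_cm + Md² gives I = 0.0015347 + (0.83)(0.64)² = 0.3415 kg m².
Thin rod: I_cm = (1/12)ML² = (1/12)(1.1)(0.82)² = 0.061637 kg m²; centre at d = 0.9 m, so I = I_cm + Md² gives I = 0.061637 + (1.1)(0.9)² = 0.95264 kg m².
Point mass: I_cm = 0; centre at d = 0.28 m, so I = I_cm + Md² gives I = 0 + (4)(0.28)² = 0.3136 kg m².
Total I = 1.6077 kg m²; total mass M = 5.93 kg.
k = √(I/M) = √(1.6077/5.93) = 0.52069 m.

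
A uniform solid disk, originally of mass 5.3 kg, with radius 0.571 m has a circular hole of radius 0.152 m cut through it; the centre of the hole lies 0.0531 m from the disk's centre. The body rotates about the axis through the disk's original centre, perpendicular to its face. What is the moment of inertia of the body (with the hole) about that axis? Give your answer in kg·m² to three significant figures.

0.859

Unpierced body about its centre: I₀ = (1/2)MR² = (1/2)(5.3)(0.571)² = 0.86401 kg·m².
The removed disk has mass m = M·(r/R)² = (5.3)(0.152/0.571)² = 0.37557 kg (same uniform areal density).
Its moment of inertia about the rotation axis (parallel-axis theorem): I_hole = (1/2)mr² + md² = (1/2)(0.37557)(0.152)² + (0.37557)(0.0531)² = 0.0053975 kg·m².
Treating the hole as negative mass, I = I₀ − I_hole = 0.86401 − 0.0053975 = 0.85861 kg·m².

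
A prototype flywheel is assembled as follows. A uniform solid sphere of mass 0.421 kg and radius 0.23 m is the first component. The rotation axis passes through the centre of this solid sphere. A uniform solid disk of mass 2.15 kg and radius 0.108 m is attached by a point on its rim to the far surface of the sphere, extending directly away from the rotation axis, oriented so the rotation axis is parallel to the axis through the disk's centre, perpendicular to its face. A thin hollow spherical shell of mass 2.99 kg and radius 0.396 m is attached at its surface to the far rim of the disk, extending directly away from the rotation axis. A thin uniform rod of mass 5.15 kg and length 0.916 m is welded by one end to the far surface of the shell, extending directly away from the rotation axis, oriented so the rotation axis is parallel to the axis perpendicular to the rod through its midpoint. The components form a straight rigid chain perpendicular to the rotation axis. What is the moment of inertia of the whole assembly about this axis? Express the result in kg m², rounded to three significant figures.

17.9

Solid sphere: I_cm = (2/5)MR² = (2/5)(0.421)(0.23)² = 0.0089084 kg m²; axis through the centre, so I = 0.0089084 kg m².
Solid disk: I_cm = (1/2)MR² = (1/2)(2.15)(0.108)² = 0.012539 kg m²; centre at d = 0.23 + 0.108 = 0.338 m, so I = I_cm + Md² gives I = 0.012539 + (2.15)(0.338)² = 0.25816 kg m².
Spherical shell: I_cm = (2/3)MR² = (2/3)(2.99)(0.396)² = 0.31259 kg m²; centre at d = 0.23 + 0.108 + 0.108 + 0.396 = 0.842 m, so I = I_cm + Md² gives I = 0.31259 + (2.99)(0.842)² = 2.4324 kg m².
Thin rod: I_cm = (1/12)ML² = (1/12)(5.15)(0.916)² = 0.36009 kg m²; centre at d = 0.23 + 0.108 + 0.108 + 0.396 + 0.396 + 0.458 = 1.696 m, so I = I_cm + Md² gives I = 0.36009 + (5.15)(1.696)² = 15.174 kg m².
Total I = 0.0089084 + 0.25816 + 2.4324 + 15.174 = 17.873 kg m².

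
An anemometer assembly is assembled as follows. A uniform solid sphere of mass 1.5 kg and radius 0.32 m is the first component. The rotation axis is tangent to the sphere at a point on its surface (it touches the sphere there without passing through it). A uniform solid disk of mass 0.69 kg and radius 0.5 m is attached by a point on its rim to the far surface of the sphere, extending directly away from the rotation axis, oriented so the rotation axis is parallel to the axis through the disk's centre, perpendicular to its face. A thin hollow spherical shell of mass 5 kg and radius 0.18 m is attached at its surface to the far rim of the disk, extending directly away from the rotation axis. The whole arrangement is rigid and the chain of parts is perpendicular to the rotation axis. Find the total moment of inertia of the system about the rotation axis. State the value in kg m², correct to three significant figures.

17.9

Solid sphere: I_cm = (2/5)MR² = (2/5)(1.5)(0.32)² = 0.06144 kg m²; centre at d = 0.32 m, so the parallel axis theorem gives I = 0.06144 + (1.5)(0.32)² = 0.21504 kg m².
Solid disk: I_cm = (1/2)MR² = (1/2)(0.69)(0.5)² = 0.08625 kg m²; centre at d = 0.32 + 0.32 + 0.5 = 1.14 m, so the parallel axis theorem gives I = 0.08625 + (0.69)(1.14)² = 0.98297 kg m².
Spherical shell: I_cm = (2/3)MR² = (2/3)(5)(0.18)² = 0.108 kg m²; centre at d = 0.32 + 0.32 + 0.5 + 0.5 + 0.18 = 1.82 m, so the parallel axis theorem gives I = 0.108 + (5)(1.82)² = 16.67 kg m².
Total I = 0.21504 + 0.98297 + 16.67 = 17.868 kg m².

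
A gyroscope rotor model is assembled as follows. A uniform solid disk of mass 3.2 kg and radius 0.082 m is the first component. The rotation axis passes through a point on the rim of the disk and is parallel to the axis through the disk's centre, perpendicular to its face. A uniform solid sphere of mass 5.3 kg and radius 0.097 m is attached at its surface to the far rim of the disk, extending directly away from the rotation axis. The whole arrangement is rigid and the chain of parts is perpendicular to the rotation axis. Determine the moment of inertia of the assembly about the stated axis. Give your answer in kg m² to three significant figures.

Solid disk: I_cm = (1/2)MR² = (1/2)(3.2)(0.082)² = 0.010758 kg m²; centre at d = 0.082 m, so the parallel axis theorem gives I = 0.010758 + (3.2)(0.082)² = 0.032275 kg m².
Solid sphere: I_cm = (2/5)MR² = (2/5)(5.3)(0.097)² = 0.019947 kg m²; centre at d = 0.082 + 0.082 + 0.097 = 0.261 m, so the parallel axis theorem gives I = 0.019947 + (5.3)(0.261)² = 0.38099 kg m².
Total I = 0.032275 + 0.38099 = 0.41326 kg m².

0.413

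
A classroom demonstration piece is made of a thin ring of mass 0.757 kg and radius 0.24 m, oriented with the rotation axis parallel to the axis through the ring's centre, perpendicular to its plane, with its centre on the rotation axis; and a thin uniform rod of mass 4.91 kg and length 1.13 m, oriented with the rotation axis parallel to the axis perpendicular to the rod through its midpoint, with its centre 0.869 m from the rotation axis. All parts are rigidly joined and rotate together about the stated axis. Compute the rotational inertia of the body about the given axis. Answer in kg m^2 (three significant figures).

4.27

Thin ring: I_cm = MR² = (0.757)(0.24)² = 0.043603 kg m^2; axis through the centre, so I = 0.043603 kg m^2.
Thin rod: I_cm = (1/12)ML² = (1/12)(4.91)(1.13)² = 0.52246 kg m^2; centre at d = 0.869 m, so the parallel axis theorem gives I = 0.52246 + (4.91)(0.869)² = 4.2303 kg m^2.
Total I = 0.043603 + 4.2303 = 4.2739 kg m^2.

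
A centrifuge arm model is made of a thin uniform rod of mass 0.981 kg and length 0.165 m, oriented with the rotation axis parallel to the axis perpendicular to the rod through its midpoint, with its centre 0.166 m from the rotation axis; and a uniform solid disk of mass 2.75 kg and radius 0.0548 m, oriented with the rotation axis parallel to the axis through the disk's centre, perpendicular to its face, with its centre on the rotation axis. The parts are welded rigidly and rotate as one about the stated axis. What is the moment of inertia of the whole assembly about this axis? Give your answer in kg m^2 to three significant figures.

Thin rod: I_cm = (1/12)ML² = (1/12)(0.981)(0.165)² = 0.0022256 kg m^2; centre at d = 0.166 m, so the parallel axis theorem gives I = 0.0022256 + (0.981)(0.166)² = 0.029258 kg m^2.
Solid disk: I_cm = (1/2)MR² = (1/2)(2.75)(0.0548)² = 0.0041292 kg m^2; axis through the centre, so I = 0.0041292 kg m^2.
Total I = 0.029258 + 0.0041292 = 0.033387 kg m^2.

0.0334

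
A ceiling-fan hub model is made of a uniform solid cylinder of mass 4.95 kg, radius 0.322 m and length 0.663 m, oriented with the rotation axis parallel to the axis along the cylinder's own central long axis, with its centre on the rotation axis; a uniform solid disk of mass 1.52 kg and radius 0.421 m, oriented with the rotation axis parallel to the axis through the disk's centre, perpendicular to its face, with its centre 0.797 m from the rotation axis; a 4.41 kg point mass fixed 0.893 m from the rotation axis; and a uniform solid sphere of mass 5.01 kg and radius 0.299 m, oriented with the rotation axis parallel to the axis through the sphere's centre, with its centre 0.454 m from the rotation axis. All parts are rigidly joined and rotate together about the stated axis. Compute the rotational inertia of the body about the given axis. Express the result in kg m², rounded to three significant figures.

6.09

Solid cylinder: I_cm = (1/2)MR² = (1/2)(4.95)(0.322)² = 0.25662 kg m²; axis through the centre, so I = 0.25662 kg m².
Solid disk: I_cm = (1/2)MR² = (1/2)(1.52)(0.421)² = 0.1347 kg m²; centre at d = 0.797 m, so I = I_cm + Md² gives I = 0.1347 + (1.52)(0.797)² = 1.1002 kg m².
Point mass: I_cm = 0; centre at d = 0.893 m, so I = I_cm + Md² gives I = 0 + (4.41)(0.893)² = 3.5168 kg m².
Solid sphere: I_cm = (2/5)MR² = (2/5)(5.01)(0.299)² = 0.17916 kg m²; centre at d = 0.454 m, so I = I_cm + Md² gives I = 0.17916 + (5.01)(0.454)² = 1.2118 kg m².
Total I = 0.25662 + 1.1002 + 3.5168 + 1.2118 = 6.0854 kg m².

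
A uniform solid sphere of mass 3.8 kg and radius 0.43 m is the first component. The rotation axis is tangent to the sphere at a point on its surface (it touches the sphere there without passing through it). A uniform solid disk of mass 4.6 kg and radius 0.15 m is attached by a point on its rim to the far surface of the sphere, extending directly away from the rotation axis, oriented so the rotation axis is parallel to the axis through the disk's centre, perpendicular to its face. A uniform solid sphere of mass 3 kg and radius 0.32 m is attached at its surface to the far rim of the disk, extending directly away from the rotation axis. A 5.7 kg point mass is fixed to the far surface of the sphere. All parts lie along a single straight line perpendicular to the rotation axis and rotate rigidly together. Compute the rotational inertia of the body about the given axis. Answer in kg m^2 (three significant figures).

30.9

Solid sphere: I_cm = (2/5)MR² = (2/5)(3.8)(0.43)² = 0.28105 kg m^2; centre at d = 0.43 m, so the parallel axis theorem gives I = 0.28105 + (3.8)(0.43)² = 0.98367 kg m^2.
Solid disk: I_cm = (1/2)MR² = (1/2)(4.6)(0.15)² = 0.05175 kg m^2; centre at d = 0.43 + 0.43 + 0.15 = 1.01 m, so the parallel axis theorem gives I = 0.05175 + (4.6)(1.01)² = 4.7442 kg m^2.
Solid sphere: I_cm = (2/5)MR² = (2/5)(3)(0.32)² = 0.12288 kg m^2; centre at d = 0.43 + 0.43 + 0.15 + 0.15 + 0.32 = 1.48 m, so the parallel axis theorem gives I = 0.12288 + (3)(1.48)² = 6.6941 kg m^2.
Point mass: I_cm = 0; centre at d = 0.43 + 0.43 + 0.15 + 0.15 + 0.32 + 0.32 = 1.8 m, so the parallel axis theorem gives I = 0 + (5.7)(1.8)² = 18.468 kg m^2.
Total I = 0.98367 + 4.7442 + 6.6941 + 18.468 = 30.89 kg m^2.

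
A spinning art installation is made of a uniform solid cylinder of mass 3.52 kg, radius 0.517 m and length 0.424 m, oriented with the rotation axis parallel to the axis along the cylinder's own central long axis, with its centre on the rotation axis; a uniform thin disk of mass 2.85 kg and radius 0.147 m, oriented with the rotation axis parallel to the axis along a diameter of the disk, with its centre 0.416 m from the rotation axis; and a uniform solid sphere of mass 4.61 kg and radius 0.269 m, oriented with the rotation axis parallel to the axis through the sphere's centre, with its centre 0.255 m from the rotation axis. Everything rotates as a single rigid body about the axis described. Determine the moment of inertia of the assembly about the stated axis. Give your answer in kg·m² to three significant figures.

1.41

Solid cylinder: I_cm = (1/2)MR² = (1/2)(3.52)(0.517)² = 0.47043 kg·m²; axis through the centre, so I = 0.47043 kg·m².
Thin disk: I_cm = (1/4)MR² = (1/4)(2.85)(0.147)² = 0.015396 kg·m²; centre at d = 0.416 m, so the parallel axis theorem gives I = 0.015396 + (2.85)(0.416)² = 0.50861 kg·m².
Solid sphere: I_cm = (2/5)MR² = (2/5)(4.61)(0.269)² = 0.13343 kg·m²; centre at d = 0.255 m, so the parallel axis theorem gives I = 0.13343 + (4.61)(0.255)² = 0.4332 kg·m².
Total I = 0.47043 + 0.50861 + 0.4332 = 1.4122 kg·m².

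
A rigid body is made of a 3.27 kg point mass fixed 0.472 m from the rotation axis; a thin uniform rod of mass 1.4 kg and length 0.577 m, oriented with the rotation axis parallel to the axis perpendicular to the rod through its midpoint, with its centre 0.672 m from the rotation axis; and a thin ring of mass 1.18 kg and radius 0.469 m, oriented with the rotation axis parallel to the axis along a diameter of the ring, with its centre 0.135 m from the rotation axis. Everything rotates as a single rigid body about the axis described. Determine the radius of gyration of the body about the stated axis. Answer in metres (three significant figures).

0.515

Point mass: I_cm = 0; centre at d = 0.472 m, so the parallel axis theorem gives I = 0 + (3.27)(0.472)² = 0.7285 kg m^2.
Thin rod: I_cm = (1/12)ML² = (1/12)(1.4)(0.577)² = 0.038842 kg m^2; centre at d = 0.672 m, so the parallel axis theorem gives I = 0.038842 + (1.4)(0.672)² = 0.67106 kg m^2.
Thin ring: I_cm = (1/2)MR² = (1/2)(1.18)(0.469)² = 0.12978 kg m^2; centre at d = 0.135 m, so the parallel axis theorem gives I = 0.12978 + (1.18)(0.135)² = 0.15128 kg m^2.
Total I = 1.5508 kg m^2; total mass M = 5.85 kg.
k = √(I/M) = √(1.5508/5.85) = 0.51488 m.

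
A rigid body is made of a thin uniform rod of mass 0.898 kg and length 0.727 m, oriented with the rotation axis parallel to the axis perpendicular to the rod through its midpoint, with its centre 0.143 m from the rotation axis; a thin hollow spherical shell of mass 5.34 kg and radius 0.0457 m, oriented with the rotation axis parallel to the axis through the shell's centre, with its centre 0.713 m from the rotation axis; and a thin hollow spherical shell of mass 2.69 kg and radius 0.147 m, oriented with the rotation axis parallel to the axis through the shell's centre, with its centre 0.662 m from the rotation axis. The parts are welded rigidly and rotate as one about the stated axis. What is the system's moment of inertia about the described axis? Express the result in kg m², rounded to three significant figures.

Thin rod: I_cm = (1/12)ML² = (1/12)(0.898)(0.727)² = 0.039552 kg m²; centre at d = 0.143 m, so the parallel axis theorem gives I = 0.039552 + (0.898)(0.143)² = 0.057915 kg m².
Spherical shell: I_cm = (2/3)MR² = (2/3)(5.34)(0.0457)² = 0.007435 kg m²; centre at d = 0.713 m, so the parallel axis theorem gives I = 0.007435 + (5.34)(0.713)² = 2.7221 kg m².
Spherical shell: I_cm = (2/3)MR² = (2/3)(2.69)(0.147)² = 0.038752 kg m²; centre at d = 0.662 m, so the parallel axis theorem gives I = 0.038752 + (2.69)(0.662)² = 1.2176 kg m².
Total I = 0.057915 + 2.7221 + 1.2176 = 3.9977 kg m².

4.00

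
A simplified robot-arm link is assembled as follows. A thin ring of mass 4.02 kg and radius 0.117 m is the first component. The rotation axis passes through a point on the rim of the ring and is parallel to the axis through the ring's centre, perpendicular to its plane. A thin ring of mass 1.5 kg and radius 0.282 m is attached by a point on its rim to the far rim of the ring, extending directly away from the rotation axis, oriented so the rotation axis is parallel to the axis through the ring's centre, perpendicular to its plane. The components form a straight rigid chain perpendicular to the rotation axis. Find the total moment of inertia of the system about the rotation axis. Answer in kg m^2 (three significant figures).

Thin ring: I_cm = MR² = (4.02)(0.117)² = 0.05503 kg m^2; centre at d = 0.117 m, so I = I_cm + Md² gives I = 0.05503 + (4.02)(0.117)² = 0.11006 kg m^2.
Thin ring: I_cm = MR² = (1.5)(0.282)² = 0.11929 kg m^2; centre at d = 0.117 + 0.117 + 0.282 = 0.516 m, so I = I_cm + Md² gives I = 0.11929 + (1.5)(0.516)² = 0.51867 kg m^2.
Total I = 0.11006 + 0.51867 = 0.62873 kg m^2.

0.629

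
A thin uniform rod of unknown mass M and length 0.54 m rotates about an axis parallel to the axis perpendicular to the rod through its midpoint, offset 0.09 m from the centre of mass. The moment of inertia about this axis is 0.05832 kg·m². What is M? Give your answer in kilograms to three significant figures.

I = I_cm + Md² = (1/12)ML² + Md² = M·[0.0833333·(0.54)² + (0.09)²] = M·0.0324.
So M = 0.05832 / 0.0324 = 1.8 kg.

1.80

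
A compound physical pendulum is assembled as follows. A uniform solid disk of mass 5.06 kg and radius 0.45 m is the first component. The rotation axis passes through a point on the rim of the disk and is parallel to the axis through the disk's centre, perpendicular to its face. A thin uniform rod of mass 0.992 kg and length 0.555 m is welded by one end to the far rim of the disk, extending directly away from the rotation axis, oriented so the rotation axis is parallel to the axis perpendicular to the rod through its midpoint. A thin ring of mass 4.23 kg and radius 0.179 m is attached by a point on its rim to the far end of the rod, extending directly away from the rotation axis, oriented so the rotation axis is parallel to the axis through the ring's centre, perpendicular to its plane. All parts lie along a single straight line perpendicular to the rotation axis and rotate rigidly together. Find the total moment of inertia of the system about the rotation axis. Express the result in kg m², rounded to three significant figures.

Solid disk: I_cm = (1/2)MR² = (1/2)(5.06)(0.45)² = 0.51233 kg m²; centre at d = 0.45 m, so I = I_cm + Md² gives I = 0.51233 + (5.06)(0.45)² = 1.537 kg m².
Thin rod: I_cm = (1/12)ML² = (1/12)(0.992)(0.555)² = 0.025463 kg m²; centre at d = 0.45 + 0.45 + 0.2775 = 1.1775 m, so I = I_cm + Md² gives I = 0.025463 + (0.992)(1.1775)² = 1.4009 kg m².
Thin ring: I_cm = MR² = (4.23)(0.179)² = 0.13553 kg m²; centre at d = 0.45 + 0.45 + 0.2775 + 0.2775 + 0.179 = 1.634 m, so I = I_cm + Md² gives I = 0.13553 + (4.23)(1.634)² = 11.429 kg m².
Total I = 1.537 + 1.4009 + 11.429 = 14.367 kg m².

14.4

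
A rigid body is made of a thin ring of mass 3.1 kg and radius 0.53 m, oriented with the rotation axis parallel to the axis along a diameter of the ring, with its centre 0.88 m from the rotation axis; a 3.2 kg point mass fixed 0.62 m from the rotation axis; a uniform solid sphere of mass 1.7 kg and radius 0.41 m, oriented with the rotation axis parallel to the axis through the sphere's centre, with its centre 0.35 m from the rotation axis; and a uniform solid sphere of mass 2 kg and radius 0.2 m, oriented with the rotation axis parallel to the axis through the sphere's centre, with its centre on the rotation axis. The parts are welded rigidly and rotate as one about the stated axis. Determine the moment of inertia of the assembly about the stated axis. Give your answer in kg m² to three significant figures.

Thin ring: I_cm = (1/2)MR² = (1/2)(3.1)(0.53)² = 0.4354 kg m²; centre at d = 0.88 m, so I = I_cm + Md² gives I = 0.4354 + (3.1)(0.88)² = 2.836 kg m².
Point mass: I_cm = 0; centre at d = 0.62 m, so I = I_cm + Md² gives I = 0 + (3.2)(0.62)² = 1.2301 kg m².
Solid sphere: I_cm = (2/5)MR² = (2/5)(1.7)(0.41)² = 0.11431 kg m²; centre at d = 0.35 m, so I = I_cm + Md² gives I = 0.11431 + (1.7)(0.35)² = 0.32256 kg m².
Solid sphere: I_cm = (2/5)MR² = (2/5)(2)(0.2)² = 0.032 kg m²; axis through the centre, so I = 0.032 kg m².
Total I = 2.836 + 1.2301 + 0.32256 + 0.032 = 4.4207 kg m².

4.42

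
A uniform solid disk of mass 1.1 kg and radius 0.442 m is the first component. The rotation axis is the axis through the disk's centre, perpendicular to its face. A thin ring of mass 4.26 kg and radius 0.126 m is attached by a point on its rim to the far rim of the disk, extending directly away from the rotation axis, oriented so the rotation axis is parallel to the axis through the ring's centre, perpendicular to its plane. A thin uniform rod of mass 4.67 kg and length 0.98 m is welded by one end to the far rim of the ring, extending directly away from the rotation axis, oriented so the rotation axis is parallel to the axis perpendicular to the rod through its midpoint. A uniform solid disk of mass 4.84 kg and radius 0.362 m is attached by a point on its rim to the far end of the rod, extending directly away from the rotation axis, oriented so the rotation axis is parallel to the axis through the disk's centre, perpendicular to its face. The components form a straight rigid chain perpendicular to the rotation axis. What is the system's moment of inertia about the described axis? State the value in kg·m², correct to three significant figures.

28.9

Solid disk: I_cm = (1/2)MR² = (1/2)(1.1)(0.442)² = 0.10745 kg·m²; axis through the centre, so I = 0.10745 kg·m².
Thin ring: I_cm = MR² = (4.26)(0.126)² = 0.067632 kg·m²; centre at d = 0.442 + 0.126 = 0.568 m, so I = I_cm + Md² gives I = 0.067632 + (4.26)(0.568)² = 1.442 kg·m².
Thin rod: I_cm = (1/12)ML² = (1/12)(4.67)(0.98)² = 0.37376 kg·m²; centre at d = 0.442 + 0.126 + 0.126 + 0.49 = 1.184 m, so I = I_cm + Md² gives I = 0.37376 + (4.67)(1.184)² = 6.9204 kg·m².
Solid disk: I_cm = (1/2)MR² = (1/2)(4.84)(0.362)² = 0.31713 kg·m²; centre at d = 0.442 + 0.126 + 0.126 + 0.49 + 0.49 + 0.362 = 2.036 m, so I = I_cm + Md² gives I = 0.31713 + (4.84)(2.036)² = 20.38 kg·m².
Total I = 0.10745 + 1.442 + 6.9204 + 20.38 = 28.85 kg·m².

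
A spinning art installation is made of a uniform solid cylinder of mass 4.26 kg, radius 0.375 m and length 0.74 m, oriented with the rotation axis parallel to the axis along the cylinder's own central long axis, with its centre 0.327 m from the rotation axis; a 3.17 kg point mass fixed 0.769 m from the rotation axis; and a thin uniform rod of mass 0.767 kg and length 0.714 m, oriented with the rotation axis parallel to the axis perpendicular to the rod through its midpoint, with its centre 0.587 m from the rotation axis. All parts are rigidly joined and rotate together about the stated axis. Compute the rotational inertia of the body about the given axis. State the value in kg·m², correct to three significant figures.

2.93

Solid cylinder: I_cm = (1/2)MR² = (1/2)(4.26)(0.375)² = 0.29953 kg·m²; centre at d = 0.327 m, so the parallel axis theorem gives I = 0.29953 + (4.26)(0.327)² = 0.75505 kg·m².
Point mass: I_cm = 0; centre at d = 0.769 m, so the parallel axis theorem gives I = 0 + (3.17)(0.769)² = 1.8746 kg·m².
Thin rod: I_cm = (1/12)ML² = (1/12)(0.767)(0.714)² = 0.032584 kg·m²; centre at d = 0.587 m, so the parallel axis theorem gives I = 0.032584 + (0.767)(0.587)² = 0.29687 kg·m².
Total I = 0.75505 + 1.8746 + 0.29687 = 2.9265 kg·m².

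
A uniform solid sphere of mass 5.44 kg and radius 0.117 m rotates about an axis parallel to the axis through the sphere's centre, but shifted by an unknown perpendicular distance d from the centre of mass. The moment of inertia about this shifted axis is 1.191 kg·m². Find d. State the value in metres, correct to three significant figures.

0.462

About the centre-of-mass axis, I_cm = (2/5)MR² = (2/5)(5.44)(0.117)² = 0.029787 kg·m².
Parallel axis theorem: I = I_cm + Md², so Md² = 1.191 − 0.029787 = 1.1612 kg·m².
d = √(1.1612 / 5.44) = 0.46202 m.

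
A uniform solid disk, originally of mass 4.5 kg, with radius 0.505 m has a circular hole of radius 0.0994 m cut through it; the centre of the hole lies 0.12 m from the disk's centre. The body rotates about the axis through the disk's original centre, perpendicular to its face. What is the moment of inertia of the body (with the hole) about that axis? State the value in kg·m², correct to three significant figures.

Unpierced body about its centre: I₀ = (1/2)MR² = (1/2)(4.5)(0.505)² = 0.57381 kg·m².
The removed disk has mass m = M·(r/R)² = (4.5)(0.0994/0.505)² = 0.17434 kg (same uniform areal density).
Its moment of inertia about the rotation axis (parallel-axis theorem): I_hole = (1/2)mr² + md² = (1/2)(0.17434)(0.0994)² + (0.17434)(0.12)² = 0.0033718 kg·m².
Treating the hole as negative mass, I = I₀ − I_hole = 0.57381 − 0.0033718 = 0.57043 kg·m².

0.570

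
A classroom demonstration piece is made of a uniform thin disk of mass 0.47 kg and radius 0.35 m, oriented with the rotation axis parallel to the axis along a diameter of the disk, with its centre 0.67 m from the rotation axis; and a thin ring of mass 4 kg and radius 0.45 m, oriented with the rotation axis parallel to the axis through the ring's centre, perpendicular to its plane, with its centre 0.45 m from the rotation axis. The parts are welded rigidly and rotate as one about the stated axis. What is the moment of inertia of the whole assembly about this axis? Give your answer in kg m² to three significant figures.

Thin disk: I_cm = (1/4)MR² = (1/4)(0.47)(0.35)² = 0.014394 kg m²; centre at d = 0.67 m, so I = I_cm + Md² gives I = 0.014394 + (0.47)(0.67)² = 0.22538 kg m².
Thin ring: I_cm = MR² = (4)(0.45)² = 0.81 kg m²; centre at d = 0.45 m, so I = I_cm + Md² gives I = 0.81 + (4)(0.45)² = 1.62 kg m².
Total I = 0.22538 + 1.62 = 1.8454 kg m².

1.85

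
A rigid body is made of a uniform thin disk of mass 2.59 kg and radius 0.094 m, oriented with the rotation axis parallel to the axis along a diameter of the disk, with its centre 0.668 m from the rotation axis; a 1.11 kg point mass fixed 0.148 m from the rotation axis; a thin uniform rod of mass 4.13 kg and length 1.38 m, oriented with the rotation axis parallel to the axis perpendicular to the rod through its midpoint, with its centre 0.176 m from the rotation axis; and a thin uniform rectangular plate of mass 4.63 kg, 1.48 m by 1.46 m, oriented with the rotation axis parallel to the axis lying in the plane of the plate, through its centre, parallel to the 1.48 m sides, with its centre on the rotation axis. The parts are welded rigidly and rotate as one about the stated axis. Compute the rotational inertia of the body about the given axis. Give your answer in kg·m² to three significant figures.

Thin disk: I_cm = (1/4)MR² = (1/4)(2.59)(0.094)² = 0.0057213 kg·m²; centre at d = 0.668 m, so I = I_cm + Md² gives I = 0.0057213 + (2.59)(0.668)² = 1.1614 kg·m².
Point mass: I_cm = 0; centre at d = 0.148 m, so I = I_cm + Md² gives I = 0 + (1.11)(0.148)² = 0.024313 kg·m².
Thin rod: I_cm = (1/12)ML² = (1/12)(4.13)(1.38)² = 0.65543 kg·m²; centre at d = 0.176 m, so I = I_cm + Md² gives I = 0.65543 + (4.13)(0.176)² = 0.78336 kg·m².
Rectangular plate: I_cm = (1/12)Mb² = (1/12)(4.63)(1.46)² = 0.82244 kg·m²; axis through the centre, so I = 0.82244 kg·m².
Total I = 1.1614 + 0.024313 + 0.78336 + 0.82244 = 2.7916 kg·m².

2.79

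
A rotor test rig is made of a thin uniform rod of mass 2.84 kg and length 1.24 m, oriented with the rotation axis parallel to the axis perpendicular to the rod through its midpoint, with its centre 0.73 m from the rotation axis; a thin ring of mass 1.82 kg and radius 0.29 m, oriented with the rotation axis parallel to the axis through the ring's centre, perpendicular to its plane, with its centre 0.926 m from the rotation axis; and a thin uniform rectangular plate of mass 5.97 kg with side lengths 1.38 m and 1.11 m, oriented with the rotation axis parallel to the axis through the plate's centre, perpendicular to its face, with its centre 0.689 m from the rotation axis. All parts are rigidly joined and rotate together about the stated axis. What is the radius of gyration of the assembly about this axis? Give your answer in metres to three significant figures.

0.867

Thin rod: I_cm = (1/12)ML² = (1/12)(2.84)(1.24)² = 0.3639 kg m²; centre at d = 0.73 m, so I = I_cm + Md² gives I = 0.3639 + (2.84)(0.73)² = 1.8773 kg m².
Thin ring: I_cm = MR² = (1.82)(0.29)² = 0.15306 kg m²; centre at d = 0.926 m, so I = I_cm + Md² gives I = 0.15306 + (1.82)(0.926)² = 1.7137 kg m².
Rectangular plate: I_cm = (1/12)M(a²+b²) = (1/12)(5.97)[(1.38)² + (1.11)²] = 1.5604 kg m²; centre at d = 0.689 m, so I = I_cm + Md² gives I = 1.5604 + (5.97)(0.689)² = 4.3945 kg m².
Total I = 7.9855 kg m²; total mass M = 10.63 kg.
k = √(I/M) = √(7.9855/10.63) = 0.86673 m.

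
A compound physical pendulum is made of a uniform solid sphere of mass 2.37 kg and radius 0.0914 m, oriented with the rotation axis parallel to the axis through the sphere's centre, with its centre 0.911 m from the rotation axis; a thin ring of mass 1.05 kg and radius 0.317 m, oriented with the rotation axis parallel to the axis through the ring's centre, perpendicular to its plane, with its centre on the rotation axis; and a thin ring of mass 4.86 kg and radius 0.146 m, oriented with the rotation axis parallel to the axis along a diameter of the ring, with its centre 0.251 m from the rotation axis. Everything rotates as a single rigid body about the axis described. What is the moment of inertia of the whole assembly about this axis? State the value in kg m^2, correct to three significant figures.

Solid sphere: I_cm = (2/5)MR² = (2/5)(2.37)(0.0914)² = 0.0079196 kg m^2; centre at d = 0.911 m, so I = I_cm + Md² gives I = 0.0079196 + (2.37)(0.911)² = 1.9748 kg m^2.
Thin ring: I_cm = MR² = (1.05)(0.317)² = 0.10551 kg m^2; axis through the centre, so I = 0.10551 kg m^2.
Thin ring: I_cm = (1/2)MR² = (1/2)(4.86)(0.146)² = 0.051798 kg m^2; centre at d = 0.251 m, so I = I_cm + Md² gives I = 0.051798 + (4.86)(0.251)² = 0.35798 kg m^2.
Total I = 1.9748 + 0.10551 + 0.35798 = 2.4383 kg m^2.

2.44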